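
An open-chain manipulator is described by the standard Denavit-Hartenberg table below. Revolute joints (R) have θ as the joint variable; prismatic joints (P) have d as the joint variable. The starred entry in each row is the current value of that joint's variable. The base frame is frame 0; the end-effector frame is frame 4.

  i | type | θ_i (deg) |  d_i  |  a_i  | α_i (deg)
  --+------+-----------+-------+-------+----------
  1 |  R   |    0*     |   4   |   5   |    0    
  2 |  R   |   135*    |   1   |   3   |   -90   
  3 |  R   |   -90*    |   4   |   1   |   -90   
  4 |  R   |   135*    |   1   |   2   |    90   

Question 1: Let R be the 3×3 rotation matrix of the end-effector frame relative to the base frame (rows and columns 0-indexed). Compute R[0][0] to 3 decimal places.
End-effector x-axis (col 0 of R) = (0.5000,0.5000,-0.7071)
R[0][0] = 0.5000

0.500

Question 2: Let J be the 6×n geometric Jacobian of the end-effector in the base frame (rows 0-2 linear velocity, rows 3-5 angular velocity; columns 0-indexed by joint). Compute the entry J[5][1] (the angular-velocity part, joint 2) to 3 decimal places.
1.000

axis z_1 = (0.0000,0.0000,1.0000); lever o_n−o_1 = (-4.6569,1.0000,0.5858)
cross product → J_v[:, 1] = (-1.0000,-4.6569,0.0000)
J_ω[:, 1] = z_1
entry J[5][1] = 1.0000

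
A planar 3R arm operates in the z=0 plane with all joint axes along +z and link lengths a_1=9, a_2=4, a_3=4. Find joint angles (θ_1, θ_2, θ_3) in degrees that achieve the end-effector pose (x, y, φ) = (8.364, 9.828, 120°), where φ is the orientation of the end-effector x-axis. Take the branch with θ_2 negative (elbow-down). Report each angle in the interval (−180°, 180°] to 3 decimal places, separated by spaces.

wrist centre = target − a_3·(cos φ, sin φ) = (10.3640, 6.3639)
cos θ_2 = (147.9117−9²−4²)/(2·9·4) = 0.7071; θ_2 = -45.0000° (elbow-down)
β = atan2(6.3639,10.3640) = 31.5515°; ψ = atan2(-2.8284,11.8284) = -13.4481°
θ_1 = β − ψ = 44.9996°
θ_3 = φ − θ_1 − θ_2 = 120.0003° (wrapped to (-180°,180°])

45.000 -45.000 120.000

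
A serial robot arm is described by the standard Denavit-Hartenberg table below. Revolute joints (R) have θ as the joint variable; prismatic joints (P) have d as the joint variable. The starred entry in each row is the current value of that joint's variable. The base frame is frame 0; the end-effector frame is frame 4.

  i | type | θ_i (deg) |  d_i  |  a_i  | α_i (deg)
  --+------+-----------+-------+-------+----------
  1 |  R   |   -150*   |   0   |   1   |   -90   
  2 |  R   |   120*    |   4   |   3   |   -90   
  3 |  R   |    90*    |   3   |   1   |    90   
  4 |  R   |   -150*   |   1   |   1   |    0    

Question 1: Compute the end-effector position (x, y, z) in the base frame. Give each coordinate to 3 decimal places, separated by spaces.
after link 1: o_1 = (-0.8660, -0.5000, 0.0000)
after link 2: o_2 = (2.4330, -3.2141, -2.5981)
after link 3: o_3 = (4.1830, -1.0490, -1.0981)
after link 4: o_4 = (4.6740, -1.7655, -2.2141)

4.674 -1.766 -2.214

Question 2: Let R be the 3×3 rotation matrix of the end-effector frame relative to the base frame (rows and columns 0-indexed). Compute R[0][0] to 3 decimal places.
End-effector x-axis (col 0 of R) = (0.0580,-0.9665,-0.2500)
R[0][0] = 0.0580

0.058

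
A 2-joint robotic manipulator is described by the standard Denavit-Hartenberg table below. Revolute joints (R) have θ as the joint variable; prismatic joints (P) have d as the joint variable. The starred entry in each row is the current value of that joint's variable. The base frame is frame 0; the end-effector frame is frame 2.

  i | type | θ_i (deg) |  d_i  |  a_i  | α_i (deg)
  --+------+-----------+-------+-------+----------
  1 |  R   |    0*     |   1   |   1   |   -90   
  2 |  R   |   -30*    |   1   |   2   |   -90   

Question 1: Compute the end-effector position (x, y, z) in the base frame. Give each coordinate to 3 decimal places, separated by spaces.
2.732 1.000 2.000

after link 1: o_1 = (1.0000, 0.0000, 1.0000)
after link 2: o_2 = (2.7321, 1.0000, 2.0000)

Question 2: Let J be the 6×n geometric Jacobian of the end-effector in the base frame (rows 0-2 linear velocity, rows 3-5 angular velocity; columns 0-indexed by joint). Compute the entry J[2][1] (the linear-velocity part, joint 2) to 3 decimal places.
-1.732

axis z_1 = (0.0000,1.0000,0.0000); lever o_n−o_1 = (1.7321,1.0000,1.0000)
cross product → J_v[:, 1] = (1.0000,0.0000,-1.7321)
J_ω[:, 1] = z_1
entry J[2][1] = -1.7321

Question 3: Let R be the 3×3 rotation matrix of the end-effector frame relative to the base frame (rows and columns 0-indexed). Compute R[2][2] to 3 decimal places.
End-effector z-axis (col 2 of R) = (0.5000,0.0000,-0.8660)
R[2][2] = -0.8660

-0.866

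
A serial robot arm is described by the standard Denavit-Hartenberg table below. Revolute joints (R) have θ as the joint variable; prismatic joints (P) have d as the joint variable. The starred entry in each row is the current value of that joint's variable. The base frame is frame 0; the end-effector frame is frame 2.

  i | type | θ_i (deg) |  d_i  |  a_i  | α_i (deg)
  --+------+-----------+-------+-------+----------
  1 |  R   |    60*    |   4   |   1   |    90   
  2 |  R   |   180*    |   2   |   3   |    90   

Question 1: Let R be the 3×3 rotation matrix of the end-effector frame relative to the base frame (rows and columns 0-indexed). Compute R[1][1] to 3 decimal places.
End-effector y-axis (col 1 of R) = (0.8660,-0.5000,0.0000)
R[1][1] = -0.5000

-0.500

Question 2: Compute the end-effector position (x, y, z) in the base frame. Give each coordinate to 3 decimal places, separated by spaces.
0.732 -2.732 4.000

after link 1: o_1 = (0.5000, 0.8660, 4.0000)
after link 2: o_2 = (0.7321, -2.7321, 4.0000)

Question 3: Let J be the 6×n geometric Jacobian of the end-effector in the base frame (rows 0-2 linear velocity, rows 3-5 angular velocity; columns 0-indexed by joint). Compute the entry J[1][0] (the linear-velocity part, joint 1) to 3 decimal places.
0.732

axis z_0 = ẑ; lever o_n−o_0 = (0.7321,-2.7321,4.0000)
cross product → J_v[:, 0] = (2.7321,0.7321,-0.0000)
J_ω[:, 0] = z_0
entry J[1][0] = 0.7321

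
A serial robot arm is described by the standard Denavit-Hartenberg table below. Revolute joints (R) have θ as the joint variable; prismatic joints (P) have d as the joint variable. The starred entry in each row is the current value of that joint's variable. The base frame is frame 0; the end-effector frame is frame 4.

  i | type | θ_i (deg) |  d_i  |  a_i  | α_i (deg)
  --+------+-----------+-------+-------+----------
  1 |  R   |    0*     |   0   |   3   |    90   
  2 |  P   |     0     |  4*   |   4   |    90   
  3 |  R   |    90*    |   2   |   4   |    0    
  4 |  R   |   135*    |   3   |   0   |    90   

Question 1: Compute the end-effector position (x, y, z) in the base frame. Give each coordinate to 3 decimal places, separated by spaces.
after link 1: o_1 = (3.0000, 0.0000, 0.0000)
after link 2: o_2 = (7.0000, -4.0000, 0.0000)
after link 3: o_3 = (7.0000, -8.0000, -2.0000)
after link 4: o_4 = (7.0000, -8.0000, -5.0000)

7.000 -8.000 -5.000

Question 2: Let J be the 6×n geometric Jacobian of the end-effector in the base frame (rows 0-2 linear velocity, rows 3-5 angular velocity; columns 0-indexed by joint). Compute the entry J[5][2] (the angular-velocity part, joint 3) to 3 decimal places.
-1.000

axis z_2 = (0.0000,-0.0000,-1.0000); lever o_n−o_2 = (0.0000,-4.0000,-5.0000)
cross product → J_v[:, 2] = (-4.0000,0.0000,0.0000)
J_ω[:, 2] = z_2
entry J[5][2] = -1.0000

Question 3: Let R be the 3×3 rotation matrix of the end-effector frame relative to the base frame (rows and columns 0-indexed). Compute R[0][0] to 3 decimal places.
-0.707

End-effector x-axis (col 0 of R) = (-0.7071,0.7071,-0.0000)
R[0][0] = -0.7071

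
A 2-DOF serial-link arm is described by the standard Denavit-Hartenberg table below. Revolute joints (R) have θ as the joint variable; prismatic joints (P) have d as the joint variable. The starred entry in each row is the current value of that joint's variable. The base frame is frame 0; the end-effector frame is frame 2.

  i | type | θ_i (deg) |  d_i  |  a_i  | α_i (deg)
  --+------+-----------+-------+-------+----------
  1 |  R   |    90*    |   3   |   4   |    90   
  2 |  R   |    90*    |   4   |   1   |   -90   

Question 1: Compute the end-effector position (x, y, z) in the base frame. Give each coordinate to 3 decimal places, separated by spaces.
4.000 4.000 4.000

after link 1: o_1 = (0.0000, 4.0000, 3.0000)
after link 2: o_2 = (4.0000, 4.0000, 4.0000)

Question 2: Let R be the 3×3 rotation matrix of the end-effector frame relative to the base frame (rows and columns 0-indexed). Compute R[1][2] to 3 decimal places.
-1.000

End-effector z-axis (col 2 of R) = (-0.0000,-1.0000,0.0000)
R[1][2] = -1.0000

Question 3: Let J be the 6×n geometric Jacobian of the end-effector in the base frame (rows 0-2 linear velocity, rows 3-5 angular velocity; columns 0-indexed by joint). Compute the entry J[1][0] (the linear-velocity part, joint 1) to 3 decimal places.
4.000

axis z_0 = ẑ; lever o_n−o_0 = (4.0000,4.0000,4.0000)
cross product → J_v[:, 0] = (-4.0000,4.0000,0.0000)
J_ω[:, 0] = z_0
entry J[1][0] = 4.0000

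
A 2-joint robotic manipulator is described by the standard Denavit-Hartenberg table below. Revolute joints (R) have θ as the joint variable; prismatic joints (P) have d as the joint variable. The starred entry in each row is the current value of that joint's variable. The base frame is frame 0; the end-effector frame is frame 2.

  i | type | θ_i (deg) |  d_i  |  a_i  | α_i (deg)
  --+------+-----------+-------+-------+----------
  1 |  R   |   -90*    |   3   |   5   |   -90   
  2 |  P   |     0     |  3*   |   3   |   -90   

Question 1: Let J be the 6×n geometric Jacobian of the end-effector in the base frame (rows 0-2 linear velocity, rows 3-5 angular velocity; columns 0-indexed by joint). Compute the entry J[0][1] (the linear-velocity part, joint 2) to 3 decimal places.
1.000

prismatic axis z_1 = (1.0000,0.0000,0.0000)
J_v[:, 1] = z_1; J_ω[:, 1] = (0,0,0)
entry J[0][1] = 1.0000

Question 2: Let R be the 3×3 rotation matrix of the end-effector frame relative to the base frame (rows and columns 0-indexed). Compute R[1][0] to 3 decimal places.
End-effector x-axis (col 0 of R) = (0.0000,-1.0000,0.0000)
R[1][0] = -1.0000

-1.000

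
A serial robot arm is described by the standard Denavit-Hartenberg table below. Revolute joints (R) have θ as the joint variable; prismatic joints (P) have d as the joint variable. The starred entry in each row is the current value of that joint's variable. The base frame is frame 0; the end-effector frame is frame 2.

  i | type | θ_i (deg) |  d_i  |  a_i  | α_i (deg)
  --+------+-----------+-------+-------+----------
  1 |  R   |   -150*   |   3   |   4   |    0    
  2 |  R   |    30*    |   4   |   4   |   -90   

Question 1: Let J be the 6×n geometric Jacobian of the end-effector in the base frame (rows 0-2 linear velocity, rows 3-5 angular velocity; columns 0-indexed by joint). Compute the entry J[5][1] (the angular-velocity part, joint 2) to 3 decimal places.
1.000

axis z_1 = (0.0000,0.0000,1.0000); lever o_n−o_1 = (-2.0000,-3.4641,4.0000)
cross product → J_v[:, 1] = (3.4641,-2.0000,0.0000)
J_ω[:, 1] = z_1
entry J[5][1] = 1.0000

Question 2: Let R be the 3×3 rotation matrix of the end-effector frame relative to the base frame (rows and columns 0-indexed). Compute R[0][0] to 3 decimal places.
-0.500

End-effector x-axis (col 0 of R) = (-0.5000,-0.8660,0.0000)
R[0][0] = -0.5000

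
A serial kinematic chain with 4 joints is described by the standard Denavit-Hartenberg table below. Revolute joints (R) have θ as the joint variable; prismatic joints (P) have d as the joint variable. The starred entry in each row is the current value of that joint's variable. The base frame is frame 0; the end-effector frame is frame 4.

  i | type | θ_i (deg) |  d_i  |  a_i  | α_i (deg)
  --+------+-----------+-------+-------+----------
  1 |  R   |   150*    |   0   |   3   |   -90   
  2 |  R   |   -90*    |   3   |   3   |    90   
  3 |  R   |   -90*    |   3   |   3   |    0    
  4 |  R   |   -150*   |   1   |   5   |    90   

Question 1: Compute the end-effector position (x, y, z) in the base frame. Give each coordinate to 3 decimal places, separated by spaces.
-1.299 -4.250 0.500

after link 1: o_1 = (-2.5981, 1.5000, 0.0000)
after link 2: o_2 = (-4.0981, -1.0981, 3.0000)
after link 3: o_3 = (-0.0000, 0.0000, 3.0000)
after link 4: o_4 = (-1.2990, -4.2500, 0.5000)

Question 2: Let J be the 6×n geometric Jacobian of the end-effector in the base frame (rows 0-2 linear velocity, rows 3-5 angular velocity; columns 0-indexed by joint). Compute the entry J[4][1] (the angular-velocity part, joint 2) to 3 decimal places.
-0.866

axis z_1 = (-0.5000,-0.8660,0.0000); lever o_n−o_1 = (1.2990,-5.7500,0.5000)
cross product → J_v[:, 1] = (-0.4330,0.2500,4.0000)
J_ω[:, 1] = z_1
entry J[4][1] = -0.8660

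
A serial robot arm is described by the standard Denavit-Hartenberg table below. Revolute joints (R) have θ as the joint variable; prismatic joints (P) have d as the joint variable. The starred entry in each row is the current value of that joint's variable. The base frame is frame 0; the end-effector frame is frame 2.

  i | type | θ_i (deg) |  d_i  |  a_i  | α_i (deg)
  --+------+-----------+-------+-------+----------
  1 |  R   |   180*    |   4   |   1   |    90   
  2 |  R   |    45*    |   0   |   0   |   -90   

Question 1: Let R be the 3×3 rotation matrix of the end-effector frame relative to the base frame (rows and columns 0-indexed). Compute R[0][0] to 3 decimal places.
-0.707

End-effector x-axis (col 0 of R) = (-0.7071,0.0000,0.7071)
R[0][0] = -0.7071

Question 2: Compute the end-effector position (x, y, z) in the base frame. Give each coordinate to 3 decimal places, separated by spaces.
-1.000 0.000 4.000

after link 1: o_1 = (-1.0000, 0.0000, 4.0000)
after link 2: o_2 = (-1.0000, 0.0000, 4.0000)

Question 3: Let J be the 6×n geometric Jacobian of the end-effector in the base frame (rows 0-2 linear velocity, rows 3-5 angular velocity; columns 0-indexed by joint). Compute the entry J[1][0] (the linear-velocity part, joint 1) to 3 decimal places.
axis z_0 = ẑ; lever o_n−o_0 = (-1.0000,0.0000,4.0000)
cross product → J_v[:, 0] = (-0.0000,-1.0000,0.0000)
J_ω[:, 0] = z_0
entry J[1][0] = -1.0000

-1.000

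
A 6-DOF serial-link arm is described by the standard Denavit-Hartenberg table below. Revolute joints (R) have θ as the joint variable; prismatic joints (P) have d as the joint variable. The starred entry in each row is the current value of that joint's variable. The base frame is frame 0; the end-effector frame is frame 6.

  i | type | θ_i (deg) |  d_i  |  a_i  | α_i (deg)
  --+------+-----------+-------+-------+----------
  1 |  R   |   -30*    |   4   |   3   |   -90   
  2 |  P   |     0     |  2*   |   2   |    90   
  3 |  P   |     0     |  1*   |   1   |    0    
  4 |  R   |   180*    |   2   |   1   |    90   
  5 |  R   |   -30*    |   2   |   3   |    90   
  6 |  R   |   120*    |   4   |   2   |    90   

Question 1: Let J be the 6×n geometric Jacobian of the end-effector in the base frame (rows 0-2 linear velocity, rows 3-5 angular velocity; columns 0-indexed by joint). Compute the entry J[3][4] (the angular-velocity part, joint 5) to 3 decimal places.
0.500

axis z_4 = (0.5000,0.8660,0.0000); lever o_n−o_4 = (2.0981,3.0981,-4.4641)
cross product → J_v[:, 4] = (-3.8660,2.2321,-0.2679)
J_ω[:, 4] = z_4
entry J[3][4] = 0.5000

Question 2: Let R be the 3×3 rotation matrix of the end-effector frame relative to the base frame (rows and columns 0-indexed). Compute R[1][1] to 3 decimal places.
-0.250

End-effector y-axis (col 1 of R) = (0.4330,-0.2500,-0.8660)
R[1][1] = -0.2500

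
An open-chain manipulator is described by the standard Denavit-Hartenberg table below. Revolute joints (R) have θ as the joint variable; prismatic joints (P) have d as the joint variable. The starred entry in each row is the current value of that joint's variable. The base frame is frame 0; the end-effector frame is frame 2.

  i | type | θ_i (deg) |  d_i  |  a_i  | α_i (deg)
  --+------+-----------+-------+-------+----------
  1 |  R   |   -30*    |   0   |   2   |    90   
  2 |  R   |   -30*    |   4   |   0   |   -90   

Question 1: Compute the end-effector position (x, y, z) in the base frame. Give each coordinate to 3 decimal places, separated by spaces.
after link 1: o_1 = (1.7321, -1.0000, 0.0000)
after link 2: o_2 = (-0.2679, -4.4641, 0.0000)

-0.268 -4.464 0.000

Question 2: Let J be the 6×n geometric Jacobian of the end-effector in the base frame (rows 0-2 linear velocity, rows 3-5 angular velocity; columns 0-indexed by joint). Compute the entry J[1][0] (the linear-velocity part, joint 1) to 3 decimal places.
axis z_0 = ẑ; lever o_n−o_0 = (-0.2679,-4.4641,0.0000)
cross product → J_v[:, 0] = (4.4641,-0.2679,0.0000)
J_ω[:, 0] = z_0
entry J[1][0] = -0.2679

-0.268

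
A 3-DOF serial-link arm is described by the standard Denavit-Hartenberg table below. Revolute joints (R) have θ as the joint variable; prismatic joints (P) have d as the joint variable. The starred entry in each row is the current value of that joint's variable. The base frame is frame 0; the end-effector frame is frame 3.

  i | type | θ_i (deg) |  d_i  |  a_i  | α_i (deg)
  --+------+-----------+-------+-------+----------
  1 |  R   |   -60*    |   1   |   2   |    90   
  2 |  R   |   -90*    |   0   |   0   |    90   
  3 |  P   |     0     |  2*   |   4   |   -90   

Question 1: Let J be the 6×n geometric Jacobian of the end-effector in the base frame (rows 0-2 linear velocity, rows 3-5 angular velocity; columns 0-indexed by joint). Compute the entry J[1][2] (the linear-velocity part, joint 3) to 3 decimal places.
prismatic axis z_2 = (-0.5000,0.8660,-0.0000)
J_v[:, 2] = z_2; J_ω[:, 2] = (0,0,0)
entry J[1][2] = 0.8660

0.866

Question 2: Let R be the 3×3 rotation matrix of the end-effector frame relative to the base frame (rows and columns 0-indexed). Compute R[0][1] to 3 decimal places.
0.500

End-effector y-axis (col 1 of R) = (0.5000,-0.8660,0.0000)
R[0][1] = 0.5000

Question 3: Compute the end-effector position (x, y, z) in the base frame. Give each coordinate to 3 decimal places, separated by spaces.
-0.000 -0.000 -3.000

after link 1: o_1 = (1.0000, -1.7321, 1.0000)
after link 2: o_2 = (1.0000, -1.7321, 1.0000)
after link 3: o_3 = (-0.0000, -0.0000, -3.0000)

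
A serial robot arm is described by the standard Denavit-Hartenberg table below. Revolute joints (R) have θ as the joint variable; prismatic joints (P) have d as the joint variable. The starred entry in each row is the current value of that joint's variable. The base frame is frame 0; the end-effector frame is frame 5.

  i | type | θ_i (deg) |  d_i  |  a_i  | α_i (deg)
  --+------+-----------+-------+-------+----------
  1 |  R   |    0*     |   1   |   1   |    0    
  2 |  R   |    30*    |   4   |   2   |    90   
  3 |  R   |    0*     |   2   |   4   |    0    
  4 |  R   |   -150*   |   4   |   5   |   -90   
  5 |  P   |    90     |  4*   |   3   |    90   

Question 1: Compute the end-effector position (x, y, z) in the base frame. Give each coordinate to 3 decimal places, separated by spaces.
after link 1: o_1 = (1.0000, 0.0000, 1.0000)
after link 2: o_2 = (2.7321, 1.0000, 5.0000)
after link 3: o_3 = (7.1962, 1.2679, 5.0000)
after link 4: o_4 = (5.4462, -4.3612, 2.5000)
after link 5: o_5 = (5.6782, -0.7631, -0.9641)

5.678 -0.763 -0.964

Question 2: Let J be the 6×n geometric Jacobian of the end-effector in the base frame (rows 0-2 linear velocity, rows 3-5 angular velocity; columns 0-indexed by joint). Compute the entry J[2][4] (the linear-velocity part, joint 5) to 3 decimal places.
prismatic axis z_4 = (0.4330,0.2500,-0.8660)
J_v[:, 4] = z_4; J_ω[:, 4] = (0,0,0)
entry J[2][4] = -0.8660

-0.866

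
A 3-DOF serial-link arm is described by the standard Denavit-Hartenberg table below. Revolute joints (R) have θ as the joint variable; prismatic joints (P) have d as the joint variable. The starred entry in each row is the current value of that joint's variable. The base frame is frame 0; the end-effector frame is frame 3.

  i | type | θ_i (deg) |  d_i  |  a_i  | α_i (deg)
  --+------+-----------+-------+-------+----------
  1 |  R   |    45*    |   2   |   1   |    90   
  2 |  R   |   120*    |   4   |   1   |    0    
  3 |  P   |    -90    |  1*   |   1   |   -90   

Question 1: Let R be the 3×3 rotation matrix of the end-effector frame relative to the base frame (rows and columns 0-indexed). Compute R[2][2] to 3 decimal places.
End-effector z-axis (col 2 of R) = (-0.3536,-0.3536,0.8660)
R[2][2] = 0.8660

0.866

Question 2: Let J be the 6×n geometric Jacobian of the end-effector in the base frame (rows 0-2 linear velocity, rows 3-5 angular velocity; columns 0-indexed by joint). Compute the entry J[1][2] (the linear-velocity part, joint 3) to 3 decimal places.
-0.707

prismatic axis z_2 = (0.7071,-0.7071,0.0000)
J_v[:, 2] = z_2; J_ω[:, 2] = (0,0,0)
entry J[1][2] = -0.7071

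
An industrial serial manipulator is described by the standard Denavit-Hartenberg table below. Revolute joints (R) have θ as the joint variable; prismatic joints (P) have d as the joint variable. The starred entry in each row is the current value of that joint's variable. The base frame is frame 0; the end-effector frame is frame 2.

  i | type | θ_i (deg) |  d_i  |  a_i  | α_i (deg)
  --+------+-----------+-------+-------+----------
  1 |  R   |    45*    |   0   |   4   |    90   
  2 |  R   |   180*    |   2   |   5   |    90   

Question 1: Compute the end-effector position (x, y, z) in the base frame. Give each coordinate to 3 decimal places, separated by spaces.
0.707 -2.121 0.000

after link 1: o_1 = (2.8284, 2.8284, 0.0000)
after link 2: o_2 = (0.7071, -2.1213, 0.0000)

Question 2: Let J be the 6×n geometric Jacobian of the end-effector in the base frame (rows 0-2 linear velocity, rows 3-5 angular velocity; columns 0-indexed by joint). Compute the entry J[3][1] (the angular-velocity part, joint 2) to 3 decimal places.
axis z_1 = (0.7071,-0.7071,0.0000); lever o_n−o_1 = (-2.1213,-4.9497,0.0000)
cross product → J_v[:, 1] = (-0.0000,-0.0000,-5.0000)
J_ω[:, 1] = z_1
entry J[3][1] = 0.7071

0.707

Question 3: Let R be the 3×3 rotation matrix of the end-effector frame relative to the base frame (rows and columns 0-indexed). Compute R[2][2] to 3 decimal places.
End-effector z-axis (col 2 of R) = (0.0000,0.0000,1.0000)
R[2][2] = 1.0000

1.000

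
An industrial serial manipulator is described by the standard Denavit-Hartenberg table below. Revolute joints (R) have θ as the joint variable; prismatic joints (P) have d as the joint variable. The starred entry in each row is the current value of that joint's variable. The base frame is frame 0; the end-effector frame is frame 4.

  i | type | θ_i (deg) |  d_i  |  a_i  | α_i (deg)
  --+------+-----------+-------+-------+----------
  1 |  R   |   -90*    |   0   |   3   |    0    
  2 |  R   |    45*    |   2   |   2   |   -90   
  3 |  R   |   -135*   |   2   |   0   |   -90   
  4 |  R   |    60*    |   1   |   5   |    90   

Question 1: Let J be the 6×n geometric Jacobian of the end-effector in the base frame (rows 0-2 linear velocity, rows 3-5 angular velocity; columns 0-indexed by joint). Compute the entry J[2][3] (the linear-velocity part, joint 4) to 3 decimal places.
-3.062

axis z_3 = (0.5000,-0.5000,0.7071); lever o_n−o_3 = (-3.8119,-2.3119,2.4749)
cross product → J_v[:, 3] = (0.3973,-3.9328,-3.0619)
J_ω[:, 3] = z_3
entry J[2][3] = -3.0619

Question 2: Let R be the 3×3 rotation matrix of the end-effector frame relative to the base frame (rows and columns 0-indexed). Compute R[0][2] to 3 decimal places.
End-effector z-axis (col 2 of R) = (-0.0795,0.7866,0.6124)
R[0][2] = -0.0795

-0.079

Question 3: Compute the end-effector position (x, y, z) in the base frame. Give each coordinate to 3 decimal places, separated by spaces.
-0.983 -5.312 4.475

after link 1: o_1 = (0.0000, -3.0000, 0.0000)
after link 2: o_2 = (1.4142, -4.4142, 2.0000)
after link 3: o_3 = (2.8284, -3.0000, 2.0000)
after link 4: o_4 = (-0.9834, -5.3119, 4.4749)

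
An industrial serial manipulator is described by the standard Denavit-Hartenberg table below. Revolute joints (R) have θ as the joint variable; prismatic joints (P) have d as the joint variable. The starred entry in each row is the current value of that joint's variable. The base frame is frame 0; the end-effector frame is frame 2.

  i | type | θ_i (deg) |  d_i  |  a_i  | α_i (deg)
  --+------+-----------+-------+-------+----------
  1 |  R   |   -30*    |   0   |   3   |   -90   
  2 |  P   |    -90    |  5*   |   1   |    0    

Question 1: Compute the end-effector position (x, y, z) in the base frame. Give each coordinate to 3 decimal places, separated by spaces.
5.098 2.830 1.000

after link 1: o_1 = (2.5981, -1.5000, 0.0000)
after link 2: o_2 = (5.0981, 2.8301, 1.0000)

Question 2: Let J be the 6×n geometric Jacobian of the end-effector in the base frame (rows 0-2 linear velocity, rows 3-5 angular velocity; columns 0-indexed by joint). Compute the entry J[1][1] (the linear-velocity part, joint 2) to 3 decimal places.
prismatic axis z_1 = (0.5000,0.8660,0.0000)
J_v[:, 1] = z_1; J_ω[:, 1] = (0,0,0)
entry J[1][1] = 0.8660

0.866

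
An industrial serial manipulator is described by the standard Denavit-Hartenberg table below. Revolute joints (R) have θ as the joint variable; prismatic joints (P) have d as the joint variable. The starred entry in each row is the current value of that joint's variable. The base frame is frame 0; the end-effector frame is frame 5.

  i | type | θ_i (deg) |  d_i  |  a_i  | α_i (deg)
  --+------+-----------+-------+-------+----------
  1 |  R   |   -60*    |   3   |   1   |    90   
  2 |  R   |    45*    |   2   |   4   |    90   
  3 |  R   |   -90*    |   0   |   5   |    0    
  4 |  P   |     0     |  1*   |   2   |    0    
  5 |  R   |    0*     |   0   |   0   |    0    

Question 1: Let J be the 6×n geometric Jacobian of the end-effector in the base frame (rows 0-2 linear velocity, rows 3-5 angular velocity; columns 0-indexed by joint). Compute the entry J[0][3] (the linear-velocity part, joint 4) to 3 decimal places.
prismatic axis z_3 = (0.3536,-0.6124,-0.7071)
J_v[:, 3] = z_3; J_ω[:, 3] = (0,0,0)
entry J[0][3] = 0.3536

0.354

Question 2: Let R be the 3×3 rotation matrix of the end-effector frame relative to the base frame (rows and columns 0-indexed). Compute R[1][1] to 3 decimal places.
-0.612

End-effector y-axis (col 1 of R) = (0.3536,-0.6124,0.7071)
R[1][1] = -0.6124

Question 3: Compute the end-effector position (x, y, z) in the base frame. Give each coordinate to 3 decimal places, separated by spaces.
6.598 -1.428 5.121

after link 1: o_1 = (0.5000, -0.8660, 3.0000)
after link 2: o_2 = (0.1822, -4.3155, 5.8284)
after link 3: o_3 = (4.5123, -1.8155, 5.8284)
after link 4: o_4 = (6.5979, -1.4279, 5.1213)
after link 5: o_5 = (6.5979, -1.4279, 5.1213)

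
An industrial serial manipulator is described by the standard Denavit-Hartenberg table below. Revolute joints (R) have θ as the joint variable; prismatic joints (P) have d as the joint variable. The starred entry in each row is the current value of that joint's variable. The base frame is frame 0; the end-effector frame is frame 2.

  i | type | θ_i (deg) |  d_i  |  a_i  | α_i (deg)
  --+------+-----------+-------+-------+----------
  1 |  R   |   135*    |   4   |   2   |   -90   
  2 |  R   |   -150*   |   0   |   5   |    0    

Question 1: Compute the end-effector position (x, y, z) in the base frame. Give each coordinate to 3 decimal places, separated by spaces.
after link 1: o_1 = (-1.4142, 1.4142, 4.0000)
after link 2: o_2 = (1.6476, -1.6476, 6.5000)

1.648 -1.648 6.500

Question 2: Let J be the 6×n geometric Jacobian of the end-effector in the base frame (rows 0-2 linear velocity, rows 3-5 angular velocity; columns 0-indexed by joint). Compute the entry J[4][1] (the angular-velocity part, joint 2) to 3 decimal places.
-0.707

axis z_1 = (-0.7071,-0.7071,0.0000); lever o_n−o_1 = (3.0619,-3.0619,2.5000)
cross product → J_v[:, 1] = (-1.7678,1.7678,4.3301)
J_ω[:, 1] = z_1
entry J[4][1] = -0.7071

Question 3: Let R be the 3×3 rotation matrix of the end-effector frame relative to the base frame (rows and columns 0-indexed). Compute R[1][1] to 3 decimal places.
End-effector y-axis (col 1 of R) = (-0.3536,0.3536,0.8660)
R[1][1] = 0.3536

0.354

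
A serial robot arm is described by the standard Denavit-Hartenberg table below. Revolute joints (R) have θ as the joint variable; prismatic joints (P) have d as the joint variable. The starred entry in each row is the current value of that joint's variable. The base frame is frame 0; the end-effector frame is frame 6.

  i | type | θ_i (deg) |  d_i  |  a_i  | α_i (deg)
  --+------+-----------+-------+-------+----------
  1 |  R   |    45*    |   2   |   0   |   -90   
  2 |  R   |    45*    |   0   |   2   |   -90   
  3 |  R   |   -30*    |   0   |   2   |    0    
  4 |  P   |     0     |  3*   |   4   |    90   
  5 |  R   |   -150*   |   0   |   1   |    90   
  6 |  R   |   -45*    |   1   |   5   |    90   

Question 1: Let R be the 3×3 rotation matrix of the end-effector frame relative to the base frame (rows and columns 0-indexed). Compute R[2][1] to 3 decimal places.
End-effector y-axis (col 1 of R) = (-0.4727,-0.8263,-0.3062)
R[2][1] = -0.3062

-0.306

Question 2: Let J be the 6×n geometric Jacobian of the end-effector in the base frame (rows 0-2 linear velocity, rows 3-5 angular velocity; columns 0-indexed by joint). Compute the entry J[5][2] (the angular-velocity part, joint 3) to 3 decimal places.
-0.707

axis z_2 = (-0.5000,-0.5000,-0.7071); lever o_n−o_2 = (2.3747,-0.8437,-3.3429)
cross product → J_v[:, 2] = (1.0748,-3.3506,1.6092)
J_ω[:, 2] = z_2
entry J[5][2] = -0.7071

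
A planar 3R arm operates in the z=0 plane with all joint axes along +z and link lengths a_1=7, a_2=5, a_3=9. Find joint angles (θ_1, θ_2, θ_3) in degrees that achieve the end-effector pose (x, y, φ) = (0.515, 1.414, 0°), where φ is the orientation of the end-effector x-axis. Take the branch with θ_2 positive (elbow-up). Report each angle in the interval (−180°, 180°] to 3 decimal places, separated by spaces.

135.000 90.004 134.996

wrist centre = target − a_3·(cos φ, sin φ) = (-8.4850, 1.4140)
cos θ_2 = (73.9946−7²−5²)/(2·7·5) = -0.0001; θ_2 = 90.0044° (elbow-up)
β = atan2(1.4140,-8.4850) = 170.5388°; ψ = atan2(5.0000,6.9996) = 35.5392°
θ_1 = β − ψ = 134.9996°
θ_3 = φ − θ_1 − θ_2 = 134.9960° (wrapped to (-180°,180°])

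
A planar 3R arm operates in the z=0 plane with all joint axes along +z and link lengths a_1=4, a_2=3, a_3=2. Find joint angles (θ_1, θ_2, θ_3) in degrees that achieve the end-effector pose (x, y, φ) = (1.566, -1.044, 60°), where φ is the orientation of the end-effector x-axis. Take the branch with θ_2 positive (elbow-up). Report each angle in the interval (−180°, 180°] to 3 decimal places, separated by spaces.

wrist centre = target − a_3·(cos φ, sin φ) = (0.5660, -2.7761)
cos θ_2 = (8.0268−4²−3²)/(2·4·3) = -0.7072; θ_2 = 135.0089° (elbow-up)
β = atan2(-2.7761,0.5660) = -78.4761°; ψ = atan2(2.1210,1.8784) = 48.4719°
θ_1 = β − ψ = -126.9480°
θ_3 = φ − θ_1 − θ_2 = 51.9391° (wrapped to (-180°,180°])

-126.948 135.009 51.939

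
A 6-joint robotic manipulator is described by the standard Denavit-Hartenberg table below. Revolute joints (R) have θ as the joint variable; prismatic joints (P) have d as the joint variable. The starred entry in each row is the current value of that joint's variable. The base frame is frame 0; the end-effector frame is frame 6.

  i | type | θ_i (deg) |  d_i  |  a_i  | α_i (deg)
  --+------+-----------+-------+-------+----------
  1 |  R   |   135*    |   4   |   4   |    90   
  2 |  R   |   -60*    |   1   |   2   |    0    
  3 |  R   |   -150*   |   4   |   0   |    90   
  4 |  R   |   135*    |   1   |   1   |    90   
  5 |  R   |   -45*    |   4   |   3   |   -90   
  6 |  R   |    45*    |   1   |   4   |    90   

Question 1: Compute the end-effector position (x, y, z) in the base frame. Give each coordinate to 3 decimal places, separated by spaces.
after link 1: o_1 = (-2.8284, 2.8284, 4.0000)
after link 2: o_2 = (-2.8284, 4.2426, 2.2679)
after link 3: o_3 = (0.0000, 7.0711, 2.2679)
after link 4: o_4 = (-0.2866, 8.3576, 2.7804)
after link 5: o_5 = (4.3376, 9.8548, 1.6075)
after link 6: o_6 = (2.3371, 11.7340, -1.4693)

2.337 11.734 -1.469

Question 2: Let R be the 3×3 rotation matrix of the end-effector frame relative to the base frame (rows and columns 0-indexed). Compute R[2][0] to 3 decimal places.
-0.860

End-effector x-axis (col 0 of R) = (-0.4495,0.2424,-0.8598)
R[2][0] = -0.8598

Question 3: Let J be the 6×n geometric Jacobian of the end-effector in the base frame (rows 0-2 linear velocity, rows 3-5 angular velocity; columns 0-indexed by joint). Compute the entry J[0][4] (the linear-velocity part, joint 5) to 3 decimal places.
axis z_4 = (0.9330,0.0670,0.3536); lever o_n−o_4 = (2.6236,3.3764,-4.2497)
cross product → J_v[:, 4] = (-1.4784,4.8926,2.9744)
J_ω[:, 4] = z_4
entry J[0][4] = -1.4784

-1.478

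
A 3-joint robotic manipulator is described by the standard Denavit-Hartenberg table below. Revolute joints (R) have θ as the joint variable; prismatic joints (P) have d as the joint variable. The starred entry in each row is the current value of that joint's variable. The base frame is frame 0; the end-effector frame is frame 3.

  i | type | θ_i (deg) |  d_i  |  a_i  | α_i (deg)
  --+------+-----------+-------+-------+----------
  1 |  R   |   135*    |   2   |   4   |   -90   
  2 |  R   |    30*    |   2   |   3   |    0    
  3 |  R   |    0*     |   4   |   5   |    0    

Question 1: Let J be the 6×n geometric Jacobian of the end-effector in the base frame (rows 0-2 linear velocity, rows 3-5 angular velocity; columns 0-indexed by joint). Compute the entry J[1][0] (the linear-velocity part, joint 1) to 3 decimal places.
-11.970

axis z_0 = ẑ; lever o_n−o_0 = (-11.9700,3.4848,-2.0000)
cross product → J_v[:, 0] = (-3.4848,-11.9700,0.0000)
J_ω[:, 0] = z_0
entry J[1][0] = -11.9700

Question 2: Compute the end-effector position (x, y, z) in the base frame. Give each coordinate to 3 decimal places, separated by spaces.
after link 1: o_1 = (-2.8284, 2.8284, 2.0000)
after link 2: o_2 = (-6.0798, 3.2513, 0.5000)
after link 3: o_3 = (-11.9700, 3.4848, -2.0000)

-11.970 3.485 -2.000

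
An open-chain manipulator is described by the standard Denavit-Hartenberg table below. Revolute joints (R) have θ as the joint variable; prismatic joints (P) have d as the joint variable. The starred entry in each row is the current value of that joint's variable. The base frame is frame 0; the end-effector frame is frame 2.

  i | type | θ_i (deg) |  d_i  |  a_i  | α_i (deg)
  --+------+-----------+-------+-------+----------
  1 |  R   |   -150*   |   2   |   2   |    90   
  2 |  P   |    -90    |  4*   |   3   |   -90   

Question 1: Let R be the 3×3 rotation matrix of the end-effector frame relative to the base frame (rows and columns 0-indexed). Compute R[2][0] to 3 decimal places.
End-effector x-axis (col 0 of R) = (-0.0000,0.0000,-1.0000)
R[2][0] = -1.0000

-1.000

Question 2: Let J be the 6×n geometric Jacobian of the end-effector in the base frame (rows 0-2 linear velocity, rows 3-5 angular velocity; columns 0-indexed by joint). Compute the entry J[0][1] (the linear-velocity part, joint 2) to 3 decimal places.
-0.500

prismatic axis z_1 = (-0.5000,0.8660,0.0000)
J_v[:, 1] = z_1; J_ω[:, 1] = (0,0,0)
entry J[0][1] = -0.5000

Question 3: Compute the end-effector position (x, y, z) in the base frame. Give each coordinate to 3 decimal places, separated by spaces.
after link 1: o_1 = (-1.7321, -1.0000, 2.0000)
after link 2: o_2 = (-3.7321, 2.4641, -1.0000)

-3.732 2.464 -1.000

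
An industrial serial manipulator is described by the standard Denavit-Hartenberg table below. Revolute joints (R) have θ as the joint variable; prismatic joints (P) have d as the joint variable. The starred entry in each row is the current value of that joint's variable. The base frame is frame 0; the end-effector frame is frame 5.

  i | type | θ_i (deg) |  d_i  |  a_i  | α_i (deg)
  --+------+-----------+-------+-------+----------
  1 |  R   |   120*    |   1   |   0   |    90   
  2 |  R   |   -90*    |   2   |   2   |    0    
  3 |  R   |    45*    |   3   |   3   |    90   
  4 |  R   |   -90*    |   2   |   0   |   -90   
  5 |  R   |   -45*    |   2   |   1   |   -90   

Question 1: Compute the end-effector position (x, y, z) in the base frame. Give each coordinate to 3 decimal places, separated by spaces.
after link 1: o_1 = (0.0000, 0.0000, 1.0000)
after link 2: o_2 = (1.7321, 1.0000, -1.0000)
after link 3: o_3 = (3.2695, 4.3371, -3.1213)
after link 4: o_4 = (3.9766, 3.1124, -4.5355)
after link 5: o_5 = (2.9071, 3.5506, -6.4497)

2.907 3.551 -6.450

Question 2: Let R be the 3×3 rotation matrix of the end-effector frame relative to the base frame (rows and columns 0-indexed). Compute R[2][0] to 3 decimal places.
End-effector x-axis (col 0 of R) = (-0.3624,-0.7866,-0.5000)
R[2][0] = -0.5000

-0.500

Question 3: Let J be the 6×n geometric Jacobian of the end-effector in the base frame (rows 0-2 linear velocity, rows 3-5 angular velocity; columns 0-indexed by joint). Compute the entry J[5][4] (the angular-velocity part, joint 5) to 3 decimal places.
axis z_4 = (-0.3536,0.6124,-0.7071); lever o_n−o_4 = (-1.0695,0.4382,-1.9142)
cross product → J_v[:, 4] = (-0.8624,0.0795,0.5000)
J_ω[:, 4] = z_4
entry J[5][4] = -0.7071

-0.707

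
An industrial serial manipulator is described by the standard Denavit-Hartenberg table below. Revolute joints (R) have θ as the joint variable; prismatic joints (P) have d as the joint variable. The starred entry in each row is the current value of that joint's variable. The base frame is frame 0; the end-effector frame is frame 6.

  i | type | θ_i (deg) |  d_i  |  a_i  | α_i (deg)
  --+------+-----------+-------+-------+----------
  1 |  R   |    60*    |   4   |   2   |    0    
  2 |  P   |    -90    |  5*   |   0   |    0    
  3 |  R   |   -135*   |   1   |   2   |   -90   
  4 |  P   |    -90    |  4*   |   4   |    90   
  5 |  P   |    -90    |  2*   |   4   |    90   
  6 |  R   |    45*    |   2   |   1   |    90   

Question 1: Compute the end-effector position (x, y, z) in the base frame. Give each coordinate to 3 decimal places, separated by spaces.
1.500 2.598 12.000

after link 1: o_1 = (1.0000, 1.7321, 4.0000)
after link 2: o_2 = (1.0000, 1.7321, 9.0000)
after link 3: o_3 = (-0.9319, 1.2144, 10.0000)
after link 4: o_4 = (0.1034, -2.6493, 14.0000)
after link 5: o_5 = (1.0000, 1.7321, 14.0000)
after link 6: o_6 = (1.5000, 2.5981, 12.0000)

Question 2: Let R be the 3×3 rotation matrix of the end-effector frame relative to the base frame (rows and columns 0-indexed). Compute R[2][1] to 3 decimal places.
-1.000

End-effector y-axis (col 1 of R) = (0.0000,0.0000,-1.0000)
R[2][1] = -1.0000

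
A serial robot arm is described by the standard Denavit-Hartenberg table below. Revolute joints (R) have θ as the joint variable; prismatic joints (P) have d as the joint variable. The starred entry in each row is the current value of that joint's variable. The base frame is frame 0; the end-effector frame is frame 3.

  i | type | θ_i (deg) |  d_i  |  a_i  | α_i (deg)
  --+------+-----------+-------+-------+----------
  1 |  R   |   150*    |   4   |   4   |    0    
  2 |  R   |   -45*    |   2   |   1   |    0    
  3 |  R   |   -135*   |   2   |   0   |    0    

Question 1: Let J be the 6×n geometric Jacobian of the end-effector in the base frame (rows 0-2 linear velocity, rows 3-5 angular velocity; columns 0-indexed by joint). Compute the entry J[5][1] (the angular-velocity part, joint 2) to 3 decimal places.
1.000

axis z_1 = (0.0000,0.0000,1.0000); lever o_n−o_1 = (-0.2588,0.9659,4.0000)
cross product → J_v[:, 1] = (-0.9659,-0.2588,0.0000)
J_ω[:, 1] = z_1
entry J[5][1] = 1.0000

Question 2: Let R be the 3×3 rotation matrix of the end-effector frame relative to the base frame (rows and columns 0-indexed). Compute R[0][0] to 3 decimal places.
0.866

End-effector x-axis (col 0 of R) = (0.8660,-0.5000,0.0000)
R[0][0] = 0.8660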